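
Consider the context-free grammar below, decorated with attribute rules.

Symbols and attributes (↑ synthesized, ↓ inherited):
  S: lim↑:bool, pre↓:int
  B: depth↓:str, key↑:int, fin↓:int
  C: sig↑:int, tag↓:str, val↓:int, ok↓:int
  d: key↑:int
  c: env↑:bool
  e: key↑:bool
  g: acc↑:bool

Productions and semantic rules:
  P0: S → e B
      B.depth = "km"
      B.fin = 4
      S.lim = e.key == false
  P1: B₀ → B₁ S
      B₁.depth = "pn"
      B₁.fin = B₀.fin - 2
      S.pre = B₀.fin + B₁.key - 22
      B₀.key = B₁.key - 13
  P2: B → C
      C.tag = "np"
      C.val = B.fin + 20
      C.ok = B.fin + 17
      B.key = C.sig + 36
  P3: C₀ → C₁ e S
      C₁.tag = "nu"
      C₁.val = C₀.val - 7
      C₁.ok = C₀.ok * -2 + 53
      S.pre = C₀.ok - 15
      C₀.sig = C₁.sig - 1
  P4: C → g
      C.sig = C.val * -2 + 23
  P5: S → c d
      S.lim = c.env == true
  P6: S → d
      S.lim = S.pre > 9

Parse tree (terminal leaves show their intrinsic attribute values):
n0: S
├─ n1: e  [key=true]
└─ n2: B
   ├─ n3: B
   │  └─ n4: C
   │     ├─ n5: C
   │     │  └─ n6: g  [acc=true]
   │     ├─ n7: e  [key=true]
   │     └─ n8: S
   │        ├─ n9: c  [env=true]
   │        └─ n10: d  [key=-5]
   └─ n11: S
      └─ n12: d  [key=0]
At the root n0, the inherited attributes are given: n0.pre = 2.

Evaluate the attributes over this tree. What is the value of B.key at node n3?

28

1. n0.pre = 2  [given at root]
2. n1.key = true  [terminal]
3. n2.depth = "km"  ["km"]
4. n2.fin = 4  [4]
5. n3.depth = "pn"  ["pn"]
6. n3.fin = 2  [B₀.fin - 2]
7. n4.tag = "np"  ["np"]
8. n4.val = 22  [B.fin + 20]
9. n4.ok = 19  [B.fin + 17]
10. n5.tag = "nu"  ["nu"]
11. n5.val = 15  [C₀.val - 7]
12. n5.ok = 15  [C₀.ok * -2 + 53]
13. n6.acc = true  [terminal]
14. n5.sig = -7  [C.val * -2 + 23]
15. n7.key = true  [terminal]
16. n8.pre = 4  [C₀.ok - 15]
17. n9.env = true  [terminal]
18. n10.key = -5  [terminal]
19. n8.lim = true  [c.env == true]
20. n4.sig = -8  [C₁.sig - 1]
21. n3.key = 28  [C.sig + 36]
22. n11.pre = 10  [B₀.fin + B₁.key - 22]
23. n12.key = 0  [terminal]
24. n11.lim = true  [S.pre > 9]
25. n2.key = 15  [B₁.key - 13]
26. n0.lim = false  [e.key == false]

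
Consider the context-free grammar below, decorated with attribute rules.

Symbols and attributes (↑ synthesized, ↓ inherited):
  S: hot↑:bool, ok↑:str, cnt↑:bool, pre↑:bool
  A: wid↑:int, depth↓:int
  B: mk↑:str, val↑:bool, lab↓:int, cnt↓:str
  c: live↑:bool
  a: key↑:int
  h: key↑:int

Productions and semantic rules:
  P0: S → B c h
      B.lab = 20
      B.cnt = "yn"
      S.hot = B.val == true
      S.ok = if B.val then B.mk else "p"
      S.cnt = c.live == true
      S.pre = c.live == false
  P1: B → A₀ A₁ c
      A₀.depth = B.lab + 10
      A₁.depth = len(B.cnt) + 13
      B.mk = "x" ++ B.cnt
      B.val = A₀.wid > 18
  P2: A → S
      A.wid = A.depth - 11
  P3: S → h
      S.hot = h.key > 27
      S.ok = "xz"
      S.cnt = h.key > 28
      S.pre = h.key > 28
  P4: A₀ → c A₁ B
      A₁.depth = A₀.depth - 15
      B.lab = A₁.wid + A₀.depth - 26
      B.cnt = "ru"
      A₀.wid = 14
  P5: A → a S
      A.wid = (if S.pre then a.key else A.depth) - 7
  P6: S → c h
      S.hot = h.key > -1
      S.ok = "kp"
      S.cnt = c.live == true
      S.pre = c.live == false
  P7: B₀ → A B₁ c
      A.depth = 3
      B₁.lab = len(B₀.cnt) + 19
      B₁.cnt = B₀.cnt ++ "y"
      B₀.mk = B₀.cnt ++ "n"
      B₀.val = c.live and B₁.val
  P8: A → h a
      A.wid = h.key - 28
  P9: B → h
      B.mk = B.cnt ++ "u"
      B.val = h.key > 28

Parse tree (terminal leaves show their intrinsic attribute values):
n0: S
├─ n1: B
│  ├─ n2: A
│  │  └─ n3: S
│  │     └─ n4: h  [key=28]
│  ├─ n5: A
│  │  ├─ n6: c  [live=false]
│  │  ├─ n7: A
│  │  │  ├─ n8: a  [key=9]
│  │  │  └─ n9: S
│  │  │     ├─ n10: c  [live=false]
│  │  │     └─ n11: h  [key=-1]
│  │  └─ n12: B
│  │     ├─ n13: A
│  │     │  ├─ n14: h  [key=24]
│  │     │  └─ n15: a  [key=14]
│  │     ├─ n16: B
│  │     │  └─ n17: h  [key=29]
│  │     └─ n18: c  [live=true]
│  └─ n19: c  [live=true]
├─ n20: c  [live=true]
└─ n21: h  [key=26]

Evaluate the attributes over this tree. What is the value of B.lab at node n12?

1. n1.lab = 20  [20]
2. n1.cnt = "yn"  ["yn"]
3. n2.depth = 30  [B.lab + 10]
4. n4.key = 28  [terminal]
5. n3.hot = true  [h.key > 27]
6. n3.ok = "xz"  ["xz"]
7. n3.cnt = false  [h.key > 28]
8. n3.pre = false  [h.key > 28]
9. n2.wid = 19  [A.depth - 11]
10. n5.depth = 15  [len(B.cnt) + 13]
11. n6.live = false  [terminal]
12. n7.depth = 0  [A₀.depth - 15]
13. n8.key = 9  [terminal]
14. n10.live = false  [terminal]
15. n11.key = -1  [terminal]
16. n9.hot = false  [h.key > -1]
17. n9.ok = "kp"  ["kp"]
18. n9.cnt = false  [c.live == true]
19. n9.pre = true  [c.live == false]
20. n7.wid = 2  [(if S.pre then a.key else A.depth) - 7]
21. n12.lab = -9  [A₁.wid + A₀.depth - 26]
22. n12.cnt = "ru"  ["ru"]
23. n13.depth = 3  [3]
24. n14.key = 24  [terminal]
25. n15.key = 14  [terminal]
26. n13.wid = -4  [h.key - 28]
27. n16.lab = 21  [len(B₀.cnt) + 19]
28. n16.cnt = "ruy"  [B₀.cnt ++ "y"]
29. n17.key = 29  [terminal]
30. n16.mk = "ruyu"  [B.cnt ++ "u"]
31. n16.val = true  [h.key > 28]
32. n18.live = true  [terminal]
33. n12.mk = "run"  [B₀.cnt ++ "n"]
34. n12.val = true  [c.live and B₁.val]
35. n5.wid = 14  [14]
36. n19.live = true  [terminal]
37. n1.mk = "xyn"  ["x" ++ B.cnt]
38. n1.val = true  [A₀.wid > 18]
39. n20.live = true  [terminal]
40. n21.key = 26  [terminal]
41. n0.hot = true  [B.val == true]
42. n0.ok = "xyn"  [if B.val then B.mk else "p"]
43. n0.cnt = true  [c.live == true]
44. n0.pre = false  [c.live == false]

-9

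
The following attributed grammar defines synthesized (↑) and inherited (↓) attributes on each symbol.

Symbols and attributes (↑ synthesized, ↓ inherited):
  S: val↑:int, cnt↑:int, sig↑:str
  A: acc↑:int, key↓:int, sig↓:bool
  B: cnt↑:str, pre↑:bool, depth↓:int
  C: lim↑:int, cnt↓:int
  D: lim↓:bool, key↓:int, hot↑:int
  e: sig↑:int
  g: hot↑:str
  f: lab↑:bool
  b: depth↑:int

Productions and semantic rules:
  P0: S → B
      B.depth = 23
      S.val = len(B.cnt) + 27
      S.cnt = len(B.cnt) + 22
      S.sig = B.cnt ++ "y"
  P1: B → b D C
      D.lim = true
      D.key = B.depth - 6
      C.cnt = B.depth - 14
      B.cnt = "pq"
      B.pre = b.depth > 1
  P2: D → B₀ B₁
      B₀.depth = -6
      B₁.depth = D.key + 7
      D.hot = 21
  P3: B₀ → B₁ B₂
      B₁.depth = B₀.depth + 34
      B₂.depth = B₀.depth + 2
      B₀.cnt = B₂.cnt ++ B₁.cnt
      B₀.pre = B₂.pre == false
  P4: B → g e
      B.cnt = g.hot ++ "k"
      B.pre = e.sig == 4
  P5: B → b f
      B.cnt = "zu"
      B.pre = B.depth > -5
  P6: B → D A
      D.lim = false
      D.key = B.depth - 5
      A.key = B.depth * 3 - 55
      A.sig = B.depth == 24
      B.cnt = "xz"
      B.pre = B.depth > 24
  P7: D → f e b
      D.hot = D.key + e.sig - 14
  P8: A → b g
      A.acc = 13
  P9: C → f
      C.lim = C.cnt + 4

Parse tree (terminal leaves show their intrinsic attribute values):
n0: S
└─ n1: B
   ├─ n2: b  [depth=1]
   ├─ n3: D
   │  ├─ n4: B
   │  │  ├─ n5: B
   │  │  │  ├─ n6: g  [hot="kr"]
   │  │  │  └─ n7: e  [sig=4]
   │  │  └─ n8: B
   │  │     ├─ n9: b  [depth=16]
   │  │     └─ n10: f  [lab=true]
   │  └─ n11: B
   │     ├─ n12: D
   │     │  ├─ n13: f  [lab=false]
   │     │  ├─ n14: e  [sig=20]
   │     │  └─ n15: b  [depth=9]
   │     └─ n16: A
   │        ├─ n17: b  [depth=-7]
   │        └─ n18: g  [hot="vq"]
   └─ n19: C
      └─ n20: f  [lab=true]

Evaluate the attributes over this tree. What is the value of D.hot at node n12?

1. n1.depth = 23  [23]
2. n2.depth = 1  [terminal]
3. n3.lim = true  [true]
4. n3.key = 17  [B.depth - 6]
5. n4.depth = -6  [-6]
6. n5.depth = 28  [B₀.depth + 34]
7. n6.hot = "kr"  [terminal]
8. n7.sig = 4  [terminal]
9. n5.cnt = "krk"  [g.hot ++ "k"]
10. n5.pre = true  [e.sig == 4]
11. n8.depth = -4  [B₀.depth + 2]
12. n9.depth = 16  [terminal]
13. n10.lab = true  [terminal]
14. n8.cnt = "zu"  ["zu"]
15. n8.pre = true  [B.depth > -5]
16. n4.cnt = "zukrk"  [B₂.cnt ++ B₁.cnt]
17. n4.pre = false  [B₂.pre == false]
18. n11.depth = 24  [D.key + 7]
19. n12.lim = false  [false]
20. n12.key = 19  [B.depth - 5]
21. n13.lab = false  [terminal]
22. n14.sig = 20  [terminal]
23. n15.depth = 9  [terminal]
24. n12.hot = 25  [D.key + e.sig - 14]
25. n16.key = 17  [B.depth * 3 - 55]
26. n16.sig = true  [B.depth == 24]
27. n17.depth = -7  [terminal]
28. n18.hot = "vq"  [terminal]
29. n16.acc = 13  [13]
30. n11.cnt = "xz"  ["xz"]
31. n11.pre = false  [B.depth > 24]
32. n3.hot = 21  [21]
33. n19.cnt = 9  [B.depth - 14]
34. n20.lab = true  [terminal]
35. n19.lim = 13  [C.cnt + 4]
36. n1.cnt = "pq"  ["pq"]
37. n1.pre = false  [b.depth > 1]
38. n0.val = 29  [len(B.cnt) + 27]
39. n0.cnt = 24  [len(B.cnt) + 22]
40. n0.sig = "pqy"  [B.cnt ++ "y"]

25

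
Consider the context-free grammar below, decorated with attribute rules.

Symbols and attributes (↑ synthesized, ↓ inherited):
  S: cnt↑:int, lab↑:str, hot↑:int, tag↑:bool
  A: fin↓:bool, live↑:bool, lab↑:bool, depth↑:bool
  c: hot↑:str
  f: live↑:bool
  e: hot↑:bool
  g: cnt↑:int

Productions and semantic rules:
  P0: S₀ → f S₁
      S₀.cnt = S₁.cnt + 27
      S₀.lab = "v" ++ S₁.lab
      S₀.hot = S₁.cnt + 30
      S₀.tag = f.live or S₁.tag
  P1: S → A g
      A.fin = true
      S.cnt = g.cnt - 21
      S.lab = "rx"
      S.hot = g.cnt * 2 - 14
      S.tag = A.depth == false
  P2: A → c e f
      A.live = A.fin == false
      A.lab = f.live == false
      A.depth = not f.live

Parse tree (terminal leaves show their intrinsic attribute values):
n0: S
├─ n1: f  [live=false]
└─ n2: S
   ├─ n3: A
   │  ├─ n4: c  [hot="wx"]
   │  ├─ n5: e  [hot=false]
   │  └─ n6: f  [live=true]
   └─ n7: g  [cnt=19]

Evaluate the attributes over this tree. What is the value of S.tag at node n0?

1. n1.live = false  [terminal]
2. n3.fin = true  [true]
3. n4.hot = "wx"  [terminal]
4. n5.hot = false  [terminal]
5. n6.live = true  [terminal]
6. n3.live = false  [A.fin == false]
7. n3.lab = false  [f.live == false]
8. n3.depth = false  [not f.live]
9. n7.cnt = 19  [terminal]
10. n2.cnt = -2  [g.cnt - 21]
11. n2.lab = "rx"  ["rx"]
12. n2.hot = 24  [g.cnt * 2 - 14]
13. n2.tag = true  [A.depth == false]
14. n0.cnt = 25  [S₁.cnt + 27]
15. n0.lab = "vrx"  ["v" ++ S₁.lab]
16. n0.hot = 28  [S₁.cnt + 30]
17. n0.tag = true  [f.live or S₁.tag]

true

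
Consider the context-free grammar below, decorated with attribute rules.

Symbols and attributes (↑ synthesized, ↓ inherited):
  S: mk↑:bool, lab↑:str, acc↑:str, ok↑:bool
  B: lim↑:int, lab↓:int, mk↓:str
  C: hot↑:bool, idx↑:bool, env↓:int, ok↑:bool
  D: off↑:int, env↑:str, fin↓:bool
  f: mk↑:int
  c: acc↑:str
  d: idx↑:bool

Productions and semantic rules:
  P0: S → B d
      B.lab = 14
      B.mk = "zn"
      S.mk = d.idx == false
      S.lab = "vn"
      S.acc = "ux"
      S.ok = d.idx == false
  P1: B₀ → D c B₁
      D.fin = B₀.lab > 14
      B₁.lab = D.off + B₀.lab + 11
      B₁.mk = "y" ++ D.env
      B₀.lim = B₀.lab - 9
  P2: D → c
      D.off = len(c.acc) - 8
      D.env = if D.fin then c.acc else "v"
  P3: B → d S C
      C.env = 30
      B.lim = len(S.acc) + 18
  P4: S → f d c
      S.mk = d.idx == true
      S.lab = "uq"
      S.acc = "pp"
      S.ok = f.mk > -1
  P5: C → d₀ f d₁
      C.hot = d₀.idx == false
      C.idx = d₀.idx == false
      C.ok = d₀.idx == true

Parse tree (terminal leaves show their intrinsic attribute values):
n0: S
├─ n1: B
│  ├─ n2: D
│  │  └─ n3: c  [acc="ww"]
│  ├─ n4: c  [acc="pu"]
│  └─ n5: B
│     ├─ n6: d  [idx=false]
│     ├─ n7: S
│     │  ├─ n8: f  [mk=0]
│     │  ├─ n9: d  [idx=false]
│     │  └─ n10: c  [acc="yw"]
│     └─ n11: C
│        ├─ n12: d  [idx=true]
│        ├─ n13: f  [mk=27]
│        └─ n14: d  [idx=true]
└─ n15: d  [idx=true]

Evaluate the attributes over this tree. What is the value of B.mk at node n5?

1. n1.lab = 14  [14]
2. n1.mk = "zn"  ["zn"]
3. n2.fin = false  [B₀.lab > 14]
4. n3.acc = "ww"  [terminal]
5. n2.off = -6  [len(c.acc) - 8]
6. n2.env = "v"  [if D.fin then c.acc else "v"]
7. n4.acc = "pu"  [terminal]
8. n5.lab = 19  [D.off + B₀.lab + 11]
9. n5.mk = "yv"  ["y" ++ D.env]
10. n6.idx = false  [terminal]
11. n8.mk = 0  [terminal]
12. n9.idx = false  [terminal]
13. n10.acc = "yw"  [terminal]
14. n7.mk = false  [d.idx == true]
15. n7.lab = "uq"  ["uq"]
16. n7.acc = "pp"  ["pp"]
17. n7.ok = true  [f.mk > -1]
18. n11.env = 30  [30]
19. n12.idx = true  [terminal]
20. n13.mk = 27  [terminal]
21. n14.idx = true  [terminal]
22. n11.hot = false  [d₀.idx == false]
23. n11.idx = false  [d₀.idx == false]
24. n11.ok = true  [d₀.idx == true]
25. n5.lim = 20  [len(S.acc) + 18]
26. n1.lim = 5  [B₀.lab - 9]
27. n15.idx = true  [terminal]
28. n0.mk = false  [d.idx == false]
29. n0.lab = "vn"  ["vn"]
30. n0.acc = "ux"  ["ux"]
31. n0.ok = false  [d.idx == false]

"yv"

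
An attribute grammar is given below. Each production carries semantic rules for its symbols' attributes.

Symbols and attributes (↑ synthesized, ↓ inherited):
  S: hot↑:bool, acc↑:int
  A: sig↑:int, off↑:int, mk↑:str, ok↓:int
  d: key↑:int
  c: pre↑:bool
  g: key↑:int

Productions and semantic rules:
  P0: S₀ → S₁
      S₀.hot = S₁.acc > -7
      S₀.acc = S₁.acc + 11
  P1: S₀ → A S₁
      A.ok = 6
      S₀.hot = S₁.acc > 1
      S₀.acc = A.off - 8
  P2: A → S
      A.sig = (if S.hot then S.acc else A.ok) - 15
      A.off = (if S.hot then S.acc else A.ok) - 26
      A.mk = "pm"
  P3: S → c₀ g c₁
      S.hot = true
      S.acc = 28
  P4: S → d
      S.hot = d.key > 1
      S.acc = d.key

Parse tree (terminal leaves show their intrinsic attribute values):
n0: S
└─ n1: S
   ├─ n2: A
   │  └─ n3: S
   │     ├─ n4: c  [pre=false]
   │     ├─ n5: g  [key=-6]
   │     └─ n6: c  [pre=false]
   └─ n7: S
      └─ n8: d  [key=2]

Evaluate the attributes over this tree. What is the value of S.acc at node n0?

1. n2.ok = 6  [6]
2. n4.pre = false  [terminal]
3. n5.key = -6  [terminal]
4. n6.pre = false  [terminal]
5. n3.hot = true  [true]
6. n3.acc = 28  [28]
7. n2.sig = 13  [(if S.hot then S.acc else A.ok) - 15]
8. n2.off = 2  [(if S.hot then S.acc else A.ok) - 26]
9. n2.mk = "pm"  ["pm"]
10. n8.key = 2  [terminal]
11. n7.hot = true  [d.key > 1]
12. n7.acc = 2  [d.key]
13. n1.hot = true  [S₁.acc > 1]
14. n1.acc = -6  [A.off - 8]
15. n0.hot = true  [S₁.acc > -7]
16. n0.acc = 5  [S₁.acc + 11]

5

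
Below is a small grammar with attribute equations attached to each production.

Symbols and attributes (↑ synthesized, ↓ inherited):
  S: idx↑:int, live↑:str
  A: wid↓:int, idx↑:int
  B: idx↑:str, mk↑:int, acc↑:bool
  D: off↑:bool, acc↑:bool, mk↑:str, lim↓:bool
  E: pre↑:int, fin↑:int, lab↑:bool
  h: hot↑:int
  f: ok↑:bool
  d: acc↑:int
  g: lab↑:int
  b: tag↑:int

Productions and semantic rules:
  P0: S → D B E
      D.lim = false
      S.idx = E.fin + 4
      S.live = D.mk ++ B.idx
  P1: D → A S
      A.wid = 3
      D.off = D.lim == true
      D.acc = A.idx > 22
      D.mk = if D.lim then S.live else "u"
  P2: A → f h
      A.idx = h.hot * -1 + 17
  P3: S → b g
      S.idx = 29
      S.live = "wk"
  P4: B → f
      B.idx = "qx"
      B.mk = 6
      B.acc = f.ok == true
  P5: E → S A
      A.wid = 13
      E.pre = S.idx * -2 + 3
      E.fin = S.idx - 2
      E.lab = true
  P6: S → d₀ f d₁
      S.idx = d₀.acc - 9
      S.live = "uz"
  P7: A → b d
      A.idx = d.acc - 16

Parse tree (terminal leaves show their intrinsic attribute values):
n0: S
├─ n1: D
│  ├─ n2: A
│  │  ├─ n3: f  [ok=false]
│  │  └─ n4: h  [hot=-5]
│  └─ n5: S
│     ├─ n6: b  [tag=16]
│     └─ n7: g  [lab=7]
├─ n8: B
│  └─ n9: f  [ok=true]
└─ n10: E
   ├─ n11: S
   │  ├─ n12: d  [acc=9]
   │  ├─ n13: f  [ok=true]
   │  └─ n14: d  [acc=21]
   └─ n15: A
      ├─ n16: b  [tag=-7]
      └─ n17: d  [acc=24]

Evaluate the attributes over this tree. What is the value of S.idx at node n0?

2

1. n1.lim = false  [false]
2. n2.wid = 3  [3]
3. n3.ok = false  [terminal]
4. n4.hot = -5  [terminal]
5. n2.idx = 22  [h.hot * -1 + 17]
6. n6.tag = 16  [terminal]
7. n7.lab = 7  [terminal]
8. n5.idx = 29  [29]
9. n5.live = "wk"  ["wk"]
10. n1.off = false  [D.lim == true]
11. n1.acc = false  [A.idx > 22]
12. n1.mk = "u"  [if D.lim then S.live else "u"]
13. n9.ok = true  [terminal]
14. n8.idx = "qx"  ["qx"]
15. n8.mk = 6  [6]
16. n8.acc = true  [f.ok == true]
17. n12.acc = 9  [terminal]
18. n13.ok = true  [terminal]
19. n14.acc = 21  [terminal]
20. n11.idx = 0  [d₀.acc - 9]
21. n11.live = "uz"  ["uz"]
22. n15.wid = 13  [13]
23. n16.tag = -7  [terminal]
24. n17.acc = 24  [terminal]
25. n15.idx = 8  [d.acc - 16]
26. n10.pre = 3  [S.idx * -2 + 3]
27. n10.fin = -2  [S.idx - 2]
28. n10.lab = true  [true]
29. n0.idx = 2  [E.fin + 4]
30. n0.live = "uqx"  [D.mk ++ B.idx]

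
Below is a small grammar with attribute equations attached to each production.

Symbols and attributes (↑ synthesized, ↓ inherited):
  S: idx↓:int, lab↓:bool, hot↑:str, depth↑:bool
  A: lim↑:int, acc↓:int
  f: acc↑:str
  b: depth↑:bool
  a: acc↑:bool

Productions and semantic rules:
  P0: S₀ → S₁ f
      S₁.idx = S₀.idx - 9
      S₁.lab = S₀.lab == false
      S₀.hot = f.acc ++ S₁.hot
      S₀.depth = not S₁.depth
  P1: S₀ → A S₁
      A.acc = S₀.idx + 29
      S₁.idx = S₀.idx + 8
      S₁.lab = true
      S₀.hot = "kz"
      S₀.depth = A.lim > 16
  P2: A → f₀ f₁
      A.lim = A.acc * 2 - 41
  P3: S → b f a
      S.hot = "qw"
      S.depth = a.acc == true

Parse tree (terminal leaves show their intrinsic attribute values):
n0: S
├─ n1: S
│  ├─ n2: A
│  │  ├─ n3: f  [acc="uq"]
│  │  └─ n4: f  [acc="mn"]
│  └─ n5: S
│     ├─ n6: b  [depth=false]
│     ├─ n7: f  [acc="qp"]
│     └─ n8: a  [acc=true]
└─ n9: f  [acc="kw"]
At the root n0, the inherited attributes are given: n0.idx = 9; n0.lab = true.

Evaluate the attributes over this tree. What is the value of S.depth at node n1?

1. n0.idx = 9  [given at root]
2. n0.lab = true  [given at root]
3. n1.idx = 0  [S₀.idx - 9]
4. n1.lab = false  [S₀.lab == false]
5. n2.acc = 29  [S₀.idx + 29]
6. n3.acc = "uq"  [terminal]
7. n4.acc = "mn"  [terminal]
8. n2.lim = 17  [A.acc * 2 - 41]
9. n5.idx = 8  [S₀.idx + 8]
10. n5.lab = true  [true]
11. n6.depth = false  [terminal]
12. n7.acc = "qp"  [terminal]
13. n8.acc = true  [terminal]
14. n5.hot = "qw"  ["qw"]
15. n5.depth = true  [a.acc == true]
16. n1.hot = "kz"  ["kz"]
17. n1.depth = true  [A.lim > 16]
18. n9.acc = "kw"  [terminal]
19. n0.hot = "kwkz"  [f.acc ++ S₁.hot]
20. n0.depth = false  [not S₁.depth]

true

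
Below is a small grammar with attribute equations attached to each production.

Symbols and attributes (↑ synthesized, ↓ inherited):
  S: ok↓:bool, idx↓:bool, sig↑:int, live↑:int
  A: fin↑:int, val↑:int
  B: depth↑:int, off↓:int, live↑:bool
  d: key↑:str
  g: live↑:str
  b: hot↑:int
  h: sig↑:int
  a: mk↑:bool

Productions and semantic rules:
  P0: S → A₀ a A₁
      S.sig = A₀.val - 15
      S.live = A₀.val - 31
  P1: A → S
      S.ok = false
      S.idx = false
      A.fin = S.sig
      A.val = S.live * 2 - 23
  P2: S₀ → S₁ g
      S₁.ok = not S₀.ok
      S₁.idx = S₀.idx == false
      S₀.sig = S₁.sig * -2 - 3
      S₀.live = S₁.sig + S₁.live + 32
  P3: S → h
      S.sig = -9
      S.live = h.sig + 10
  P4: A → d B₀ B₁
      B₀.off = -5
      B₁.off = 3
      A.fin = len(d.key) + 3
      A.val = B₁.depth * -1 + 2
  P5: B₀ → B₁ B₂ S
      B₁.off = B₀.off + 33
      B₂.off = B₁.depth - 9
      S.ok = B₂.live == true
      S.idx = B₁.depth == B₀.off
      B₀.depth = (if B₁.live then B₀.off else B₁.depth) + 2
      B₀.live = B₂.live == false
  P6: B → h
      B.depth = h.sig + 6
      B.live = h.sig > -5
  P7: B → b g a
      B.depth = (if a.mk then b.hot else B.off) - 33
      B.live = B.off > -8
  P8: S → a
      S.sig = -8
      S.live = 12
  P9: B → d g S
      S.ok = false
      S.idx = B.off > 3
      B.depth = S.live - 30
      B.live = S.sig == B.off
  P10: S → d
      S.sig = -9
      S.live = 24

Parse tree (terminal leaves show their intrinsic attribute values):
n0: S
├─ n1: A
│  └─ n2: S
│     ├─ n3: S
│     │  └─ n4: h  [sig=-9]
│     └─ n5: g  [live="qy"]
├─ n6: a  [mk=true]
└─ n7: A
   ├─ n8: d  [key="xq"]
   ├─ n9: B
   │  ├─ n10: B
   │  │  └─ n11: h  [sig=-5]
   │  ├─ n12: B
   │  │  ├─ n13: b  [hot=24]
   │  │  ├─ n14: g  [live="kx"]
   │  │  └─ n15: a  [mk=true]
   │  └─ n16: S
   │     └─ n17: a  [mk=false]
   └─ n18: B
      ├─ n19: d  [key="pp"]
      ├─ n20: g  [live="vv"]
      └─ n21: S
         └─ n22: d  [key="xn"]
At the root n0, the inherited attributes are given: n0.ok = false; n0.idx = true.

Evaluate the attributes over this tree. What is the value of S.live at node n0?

-6

1. n0.ok = false  [given at root]
2. n0.idx = true  [given at root]
3. n2.ok = false  [false]
4. n2.idx = false  [false]
5. n3.ok = true  [not S₀.ok]
6. n3.idx = true  [S₀.idx == false]
7. n4.sig = -9  [terminal]
8. n3.sig = -9  [-9]
9. n3.live = 1  [h.sig + 10]
10. n5.live = "qy"  [terminal]
11. n2.sig = 15  [S₁.sig * -2 - 3]
12. n2.live = 24  [S₁.sig + S₁.live + 32]
13. n1.fin = 15  [S.sig]
14. n1.val = 25  [S.live * 2 - 23]
15. n6.mk = true  [terminal]
16. n8.key = "xq"  [terminal]
17. n9.off = -5  [-5]
18. n10.off = 28  [B₀.off + 33]
19. n11.sig = -5  [terminal]
20. n10.depth = 1  [h.sig + 6]
21. n10.live = false  [h.sig > -5]
22. n12.off = -8  [B₁.depth - 9]
23. n13.hot = 24  [terminal]
24. n14.live = "kx"  [terminal]
25. n15.mk = true  [terminal]
26. n12.depth = -9  [(if a.mk then b.hot else B.off) - 33]
27. n12.live = false  [B.off > -8]
28. n16.ok = false  [B₂.live == true]
29. n16.idx = false  [B₁.depth == B₀.off]
30. n17.mk = false  [terminal]
31. n16.sig = -8  [-8]
32. n16.live = 12  [12]
33. n9.depth = 3  [(if B₁.live then B₀.off else B₁.depth) + 2]
34. n9.live = true  [B₂.live == false]
35. n18.off = 3  [3]
36. n19.key = "pp"  [terminal]
37. n20.live = "vv"  [terminal]
38. n21.ok = false  [false]
39. n21.idx = false  [B.off > 3]
40. n22.key = "xn"  [terminal]
41. n21.sig = -9  [-9]
42. n21.live = 24  [24]
43. n18.depth = -6  [S.live - 30]
44. n18.live = false  [S.sig == B.off]
45. n7.fin = 5  [len(d.key) + 3]
46. n7.val = 8  [B₁.depth * -1 + 2]
47. n0.sig = 10  [A₀.val - 15]
48. n0.live = -6  [A₀.val - 31]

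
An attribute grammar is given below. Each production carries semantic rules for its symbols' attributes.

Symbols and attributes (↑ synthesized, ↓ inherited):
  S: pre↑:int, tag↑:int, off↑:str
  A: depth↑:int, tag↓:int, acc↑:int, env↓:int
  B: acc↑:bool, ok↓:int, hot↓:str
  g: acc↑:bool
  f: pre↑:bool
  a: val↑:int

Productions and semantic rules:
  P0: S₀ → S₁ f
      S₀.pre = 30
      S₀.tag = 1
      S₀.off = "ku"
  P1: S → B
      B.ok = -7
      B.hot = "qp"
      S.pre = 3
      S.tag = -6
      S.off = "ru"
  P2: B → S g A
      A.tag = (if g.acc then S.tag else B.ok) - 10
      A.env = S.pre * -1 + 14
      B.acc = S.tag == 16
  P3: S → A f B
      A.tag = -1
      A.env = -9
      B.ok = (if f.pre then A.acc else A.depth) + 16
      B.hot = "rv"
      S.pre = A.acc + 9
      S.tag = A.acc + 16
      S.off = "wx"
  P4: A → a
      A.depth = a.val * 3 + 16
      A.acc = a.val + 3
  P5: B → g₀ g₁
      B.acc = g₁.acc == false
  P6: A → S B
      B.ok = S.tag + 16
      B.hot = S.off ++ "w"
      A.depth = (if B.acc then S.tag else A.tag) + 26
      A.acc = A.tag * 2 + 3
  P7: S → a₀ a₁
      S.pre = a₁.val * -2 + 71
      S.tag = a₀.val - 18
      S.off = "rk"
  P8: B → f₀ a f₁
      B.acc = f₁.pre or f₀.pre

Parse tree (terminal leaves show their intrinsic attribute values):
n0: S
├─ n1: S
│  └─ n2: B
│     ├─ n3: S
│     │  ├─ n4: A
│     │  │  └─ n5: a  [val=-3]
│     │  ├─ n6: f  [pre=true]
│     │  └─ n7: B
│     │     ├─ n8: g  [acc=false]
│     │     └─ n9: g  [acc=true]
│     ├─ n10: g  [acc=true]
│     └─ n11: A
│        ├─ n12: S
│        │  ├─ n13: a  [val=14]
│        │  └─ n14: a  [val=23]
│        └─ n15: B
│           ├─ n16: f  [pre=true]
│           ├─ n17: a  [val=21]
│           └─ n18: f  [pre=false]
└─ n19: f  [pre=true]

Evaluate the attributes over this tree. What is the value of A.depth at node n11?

22

1. n2.ok = -7  [-7]
2. n2.hot = "qp"  ["qp"]
3. n4.tag = -1  [-1]
4. n4.env = -9  [-9]
5. n5.val = -3  [terminal]
6. n4.depth = 7  [a.val * 3 + 16]
7. n4.acc = 0  [a.val + 3]
8. n6.pre = true  [terminal]
9. n7.ok = 16  [(if f.pre then A.acc else A.depth) + 16]
10. n7.hot = "rv"  ["rv"]
11. n8.acc = false  [terminal]
12. n9.acc = true  [terminal]
13. n7.acc = false  [g₁.acc == false]
14. n3.pre = 9  [A.acc + 9]
15. n3.tag = 16  [A.acc + 16]
16. n3.off = "wx"  ["wx"]
17. n10.acc = true  [terminal]
18. n11.tag = 6  [(if g.acc then S.tag else B.ok) - 10]
19. n11.env = 5  [S.pre * -1 + 14]
20. n13.val = 14  [terminal]
21. n14.val = 23  [terminal]
22. n12.pre = 25  [a₁.val * -2 + 71]
23. n12.tag = -4  [a₀.val - 18]
24. n12.off = "rk"  ["rk"]
25. n15.ok = 12  [S.tag + 16]
26. n15.hot = "rkw"  [S.off ++ "w"]
27. n16.pre = true  [terminal]
28. n17.val = 21  [terminal]
29. n18.pre = false  [terminal]
30. n15.acc = true  [f₁.pre or f₀.pre]
31. n11.depth = 22  [(if B.acc then S.tag else A.tag) + 26]
32. n11.acc = 15  [A.tag * 2 + 3]
33. n2.acc = true  [S.tag == 16]
34. n1.pre = 3  [3]
35. n1.tag = -6  [-6]
36. n1.off = "ru"  ["ru"]
37. n19.pre = true  [terminal]
38. n0.pre = 30  [30]
39. n0.tag = 1  [1]
40. n0.off = "ku"  ["ku"]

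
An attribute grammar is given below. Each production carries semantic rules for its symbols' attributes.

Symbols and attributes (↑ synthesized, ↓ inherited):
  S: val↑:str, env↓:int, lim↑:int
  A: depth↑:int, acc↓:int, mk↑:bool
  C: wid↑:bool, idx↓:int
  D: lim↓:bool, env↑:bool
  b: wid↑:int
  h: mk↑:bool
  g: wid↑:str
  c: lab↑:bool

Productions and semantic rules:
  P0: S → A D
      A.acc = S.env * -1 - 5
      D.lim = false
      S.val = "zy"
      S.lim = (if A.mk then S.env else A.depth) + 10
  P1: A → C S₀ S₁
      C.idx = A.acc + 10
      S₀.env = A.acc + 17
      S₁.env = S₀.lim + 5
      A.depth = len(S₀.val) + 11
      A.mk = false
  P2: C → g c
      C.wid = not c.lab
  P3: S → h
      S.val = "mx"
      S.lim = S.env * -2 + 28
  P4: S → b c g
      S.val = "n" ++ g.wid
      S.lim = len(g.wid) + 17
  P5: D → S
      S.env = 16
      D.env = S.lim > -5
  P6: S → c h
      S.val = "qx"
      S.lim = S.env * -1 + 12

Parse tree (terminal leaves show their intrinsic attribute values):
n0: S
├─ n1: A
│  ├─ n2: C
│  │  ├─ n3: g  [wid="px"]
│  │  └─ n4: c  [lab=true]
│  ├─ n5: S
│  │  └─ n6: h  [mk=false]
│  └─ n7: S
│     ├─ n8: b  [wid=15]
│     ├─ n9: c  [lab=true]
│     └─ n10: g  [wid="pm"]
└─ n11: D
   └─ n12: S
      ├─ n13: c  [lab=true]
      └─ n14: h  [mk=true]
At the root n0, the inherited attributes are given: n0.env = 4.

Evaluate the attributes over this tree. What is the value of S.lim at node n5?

1. n0.env = 4  [given at root]
2. n1.acc = -9  [S.env * -1 - 5]
3. n2.idx = 1  [A.acc + 10]
4. n3.wid = "px"  [terminal]
5. n4.lab = true  [terminal]
6. n2.wid = false  [not c.lab]
7. n5.env = 8  [A.acc + 17]
8. n6.mk = false  [terminal]
9. n5.val = "mx"  ["mx"]
10. n5.lim = 12  [S.env * -2 + 28]
11. n7.env = 17  [S₀.lim + 5]
12. n8.wid = 15  [terminal]
13. n9.lab = true  [terminal]
14. n10.wid = "pm"  [terminal]
15. n7.val = "npm"  ["n" ++ g.wid]
16. n7.lim = 19  [len(g.wid) + 17]
17. n1.depth = 13  [len(S₀.val) + 11]
18. n1.mk = false  [false]
19. n11.lim = false  [false]
20. n12.env = 16  [16]
21. n13.lab = true  [terminal]
22. n14.mk = true  [terminal]
23. n12.val = "qx"  ["qx"]
24. n12.lim = -4  [S.env * -1 + 12]
25. n11.env = true  [S.lim > -5]
26. n0.val = "zy"  ["zy"]
27. n0.lim = 23  [(if A.mk then S.env else A.depth) + 10]

12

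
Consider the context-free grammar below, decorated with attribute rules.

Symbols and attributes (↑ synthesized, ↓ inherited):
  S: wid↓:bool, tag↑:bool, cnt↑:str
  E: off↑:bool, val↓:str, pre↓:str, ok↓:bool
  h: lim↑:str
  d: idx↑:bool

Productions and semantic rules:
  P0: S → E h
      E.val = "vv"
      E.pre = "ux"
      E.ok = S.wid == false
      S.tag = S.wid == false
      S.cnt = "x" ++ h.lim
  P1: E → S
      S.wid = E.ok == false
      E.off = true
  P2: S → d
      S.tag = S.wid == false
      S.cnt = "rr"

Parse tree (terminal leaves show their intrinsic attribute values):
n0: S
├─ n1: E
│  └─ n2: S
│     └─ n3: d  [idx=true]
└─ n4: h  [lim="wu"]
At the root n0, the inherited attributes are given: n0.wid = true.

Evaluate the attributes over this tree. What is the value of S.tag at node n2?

1. n0.wid = true  [given at root]
2. n1.val = "vv"  ["vv"]
3. n1.pre = "ux"  ["ux"]
4. n1.ok = false  [S.wid == false]
5. n2.wid = true  [E.ok == false]
6. n3.idx = true  [terminal]
7. n2.tag = false  [S.wid == false]
8. n2.cnt = "rr"  ["rr"]
9. n1.off = true  [true]
10. n4.lim = "wu"  [terminal]
11. n0.tag = false  [S.wid == false]
12. n0.cnt = "xwu"  ["x" ++ h.lim]

false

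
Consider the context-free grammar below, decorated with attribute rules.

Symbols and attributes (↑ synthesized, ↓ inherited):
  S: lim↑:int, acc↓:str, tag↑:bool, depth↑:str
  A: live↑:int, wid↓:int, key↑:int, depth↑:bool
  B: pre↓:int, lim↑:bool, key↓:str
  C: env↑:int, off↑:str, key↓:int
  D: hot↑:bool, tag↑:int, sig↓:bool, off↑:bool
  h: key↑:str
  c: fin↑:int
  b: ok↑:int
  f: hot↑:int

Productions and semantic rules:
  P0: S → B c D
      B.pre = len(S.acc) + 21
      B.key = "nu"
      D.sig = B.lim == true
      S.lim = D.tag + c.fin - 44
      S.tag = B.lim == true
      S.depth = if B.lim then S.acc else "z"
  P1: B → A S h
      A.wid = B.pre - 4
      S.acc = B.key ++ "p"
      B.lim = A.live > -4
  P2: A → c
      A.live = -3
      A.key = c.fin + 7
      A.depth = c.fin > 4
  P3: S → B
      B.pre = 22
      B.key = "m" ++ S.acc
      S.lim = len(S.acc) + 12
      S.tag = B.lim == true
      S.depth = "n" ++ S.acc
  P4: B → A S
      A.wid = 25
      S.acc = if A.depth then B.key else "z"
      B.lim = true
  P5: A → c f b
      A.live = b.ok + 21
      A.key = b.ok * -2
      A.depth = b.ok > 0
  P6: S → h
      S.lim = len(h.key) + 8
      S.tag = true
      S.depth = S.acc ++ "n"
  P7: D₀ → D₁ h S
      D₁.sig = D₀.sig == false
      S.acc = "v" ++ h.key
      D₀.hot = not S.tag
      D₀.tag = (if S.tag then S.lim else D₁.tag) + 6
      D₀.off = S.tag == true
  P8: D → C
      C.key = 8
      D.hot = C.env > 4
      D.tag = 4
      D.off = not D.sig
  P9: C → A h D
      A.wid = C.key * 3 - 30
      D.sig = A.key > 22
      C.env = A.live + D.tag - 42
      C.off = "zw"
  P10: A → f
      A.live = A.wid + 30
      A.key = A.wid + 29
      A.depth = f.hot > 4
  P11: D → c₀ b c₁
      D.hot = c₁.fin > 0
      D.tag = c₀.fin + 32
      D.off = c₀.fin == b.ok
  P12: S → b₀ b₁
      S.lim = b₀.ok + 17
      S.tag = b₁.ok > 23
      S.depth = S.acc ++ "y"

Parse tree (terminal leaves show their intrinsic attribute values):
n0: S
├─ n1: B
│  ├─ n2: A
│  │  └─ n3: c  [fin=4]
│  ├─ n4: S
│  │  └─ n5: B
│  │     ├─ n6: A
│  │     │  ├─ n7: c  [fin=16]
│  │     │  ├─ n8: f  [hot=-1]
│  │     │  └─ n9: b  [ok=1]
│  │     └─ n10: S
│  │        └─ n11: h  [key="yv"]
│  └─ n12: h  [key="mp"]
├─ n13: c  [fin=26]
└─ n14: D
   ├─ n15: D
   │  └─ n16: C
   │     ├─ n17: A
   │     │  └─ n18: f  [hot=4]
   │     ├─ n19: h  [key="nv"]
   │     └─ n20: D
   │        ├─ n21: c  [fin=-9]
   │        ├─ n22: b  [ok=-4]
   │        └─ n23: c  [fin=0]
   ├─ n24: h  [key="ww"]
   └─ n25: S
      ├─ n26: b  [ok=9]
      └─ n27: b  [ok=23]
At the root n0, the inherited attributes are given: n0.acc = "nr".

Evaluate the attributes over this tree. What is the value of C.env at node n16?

5

1. n0.acc = "nr"  [given at root]
2. n1.pre = 23  [len(S.acc) + 21]
3. n1.key = "nu"  ["nu"]
4. n2.wid = 19  [B.pre - 4]
5. n3.fin = 4  [terminal]
6. n2.live = -3  [-3]
7. n2.key = 11  [c.fin + 7]
8. n2.depth = false  [c.fin > 4]
9. n4.acc = "nup"  [B.key ++ "p"]
10. n5.pre = 22  [22]
11. n5.key = "mnup"  ["m" ++ S.acc]
12. n6.wid = 25  [25]
13. n7.fin = 16  [terminal]
14. n8.hot = -1  [terminal]
15. n9.ok = 1  [terminal]
16. n6.live = 22  [b.ok + 21]
17. n6.key = -2  [b.ok * -2]
18. n6.depth = true  [b.ok > 0]
19. n10.acc = "mnup"  [if A.depth then B.key else "z"]
20. n11.key = "yv"  [terminal]
21. n10.lim = 10  [len(h.key) + 8]
22. n10.tag = true  [true]
23. n10.depth = "mnupn"  [S.acc ++ "n"]
24. n5.lim = true  [true]
25. n4.lim = 15  [len(S.acc) + 12]
26. n4.tag = true  [B.lim == true]
27. n4.depth = "nnup"  ["n" ++ S.acc]
28. n12.key = "mp"  [terminal]
29. n1.lim = true  [A.live > -4]
30. n13.fin = 26  [terminal]
31. n14.sig = true  [B.lim == true]
32. n15.sig = false  [D₀.sig == false]
33. n16.key = 8  [8]
34. n17.wid = -6  [C.key * 3 - 30]
35. n18.hot = 4  [terminal]
36. n17.live = 24  [A.wid + 30]
37. n17.key = 23  [A.wid + 29]
38. n17.depth = false  [f.hot > 4]
39. n19.key = "nv"  [terminal]
40. n20.sig = true  [A.key > 22]
41. n21.fin = -9  [terminal]
42. n22.ok = -4  [terminal]
43. n23.fin = 0  [terminal]
44. n20.hot = false  [c₁.fin > 0]
45. n20.tag = 23  [c₀.fin + 32]
46. n20.off = false  [c₀.fin == b.ok]
47. n16.env = 5  [A.live + D.tag - 42]
48. n16.off = "zw"  ["zw"]
49. n15.hot = true  [C.env > 4]
50. n15.tag = 4  [4]
51. n15.off = true  [not D.sig]
52. n24.key = "ww"  [terminal]
53. n25.acc = "vww"  ["v" ++ h.key]
54. n26.ok = 9  [terminal]
55. n27.ok = 23  [terminal]
56. n25.lim = 26  [b₀.ok + 17]
57. n25.tag = false  [b₁.ok > 23]
58. n25.depth = "vwwy"  [S.acc ++ "y"]
59. n14.hot = true  [not S.tag]
60. n14.tag = 10  [(if S.tag then S.lim else D₁.tag) + 6]
61. n14.off = false  [S.tag == true]
62. n0.lim = -8  [D.tag + c.fin - 44]
63. n0.tag = true  [B.lim == true]
64. n0.depth = "nr"  [if B.lim then S.acc else "z"]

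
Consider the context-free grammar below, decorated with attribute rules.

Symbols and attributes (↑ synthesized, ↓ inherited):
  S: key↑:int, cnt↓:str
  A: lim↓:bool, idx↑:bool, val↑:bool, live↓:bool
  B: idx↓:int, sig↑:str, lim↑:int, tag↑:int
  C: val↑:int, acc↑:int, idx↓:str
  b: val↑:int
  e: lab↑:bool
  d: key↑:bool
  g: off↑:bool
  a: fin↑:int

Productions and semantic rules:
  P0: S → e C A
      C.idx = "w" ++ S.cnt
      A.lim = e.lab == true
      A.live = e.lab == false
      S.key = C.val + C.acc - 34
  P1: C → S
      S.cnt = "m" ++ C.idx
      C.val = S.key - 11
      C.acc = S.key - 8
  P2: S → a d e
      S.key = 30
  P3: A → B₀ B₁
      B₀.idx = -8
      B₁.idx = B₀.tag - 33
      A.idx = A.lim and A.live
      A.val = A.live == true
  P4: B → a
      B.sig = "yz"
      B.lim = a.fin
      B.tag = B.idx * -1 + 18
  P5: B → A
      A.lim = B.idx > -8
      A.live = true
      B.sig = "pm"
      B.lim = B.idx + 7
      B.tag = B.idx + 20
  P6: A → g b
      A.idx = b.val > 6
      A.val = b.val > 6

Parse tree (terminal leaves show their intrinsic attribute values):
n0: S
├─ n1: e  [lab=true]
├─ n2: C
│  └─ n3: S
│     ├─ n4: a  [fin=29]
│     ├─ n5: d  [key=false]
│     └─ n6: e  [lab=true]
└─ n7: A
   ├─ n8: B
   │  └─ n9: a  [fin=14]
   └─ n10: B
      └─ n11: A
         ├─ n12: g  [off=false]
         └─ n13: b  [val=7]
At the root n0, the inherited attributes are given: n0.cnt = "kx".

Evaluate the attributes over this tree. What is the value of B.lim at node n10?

1. n0.cnt = "kx"  [given at root]
2. n1.lab = true  [terminal]
3. n2.idx = "wkx"  ["w" ++ S.cnt]
4. n3.cnt = "mwkx"  ["m" ++ C.idx]
5. n4.fin = 29  [terminal]
6. n5.key = false  [terminal]
7. n6.lab = true  [terminal]
8. n3.key = 30  [30]
9. n2.val = 19  [S.key - 11]
10. n2.acc = 22  [S.key - 8]
11. n7.lim = true  [e.lab == true]
12. n7.live = false  [e.lab == false]
13. n8.idx = -8  [-8]
14. n9.fin = 14  [terminal]
15. n8.sig = "yz"  ["yz"]
16. n8.lim = 14  [a.fin]
17. n8.tag = 26  [B.idx * -1 + 18]
18. n10.idx = -7  [B₀.tag - 33]
19. n11.lim = true  [B.idx > -8]
20. n11.live = true  [true]
21. n12.off = false  [terminal]
22. n13.val = 7  [terminal]
23. n11.idx = true  [b.val > 6]
24. n11.val = true  [b.val > 6]
25. n10.sig = "pm"  ["pm"]
26. n10.lim = 0  [B.idx + 7]
27. n10.tag = 13  [B.idx + 20]
28. n7.idx = false  [A.lim and A.live]
29. n7.val = false  [A.live == true]
30. n0.key = 7  [C.val + C.acc - 34]

0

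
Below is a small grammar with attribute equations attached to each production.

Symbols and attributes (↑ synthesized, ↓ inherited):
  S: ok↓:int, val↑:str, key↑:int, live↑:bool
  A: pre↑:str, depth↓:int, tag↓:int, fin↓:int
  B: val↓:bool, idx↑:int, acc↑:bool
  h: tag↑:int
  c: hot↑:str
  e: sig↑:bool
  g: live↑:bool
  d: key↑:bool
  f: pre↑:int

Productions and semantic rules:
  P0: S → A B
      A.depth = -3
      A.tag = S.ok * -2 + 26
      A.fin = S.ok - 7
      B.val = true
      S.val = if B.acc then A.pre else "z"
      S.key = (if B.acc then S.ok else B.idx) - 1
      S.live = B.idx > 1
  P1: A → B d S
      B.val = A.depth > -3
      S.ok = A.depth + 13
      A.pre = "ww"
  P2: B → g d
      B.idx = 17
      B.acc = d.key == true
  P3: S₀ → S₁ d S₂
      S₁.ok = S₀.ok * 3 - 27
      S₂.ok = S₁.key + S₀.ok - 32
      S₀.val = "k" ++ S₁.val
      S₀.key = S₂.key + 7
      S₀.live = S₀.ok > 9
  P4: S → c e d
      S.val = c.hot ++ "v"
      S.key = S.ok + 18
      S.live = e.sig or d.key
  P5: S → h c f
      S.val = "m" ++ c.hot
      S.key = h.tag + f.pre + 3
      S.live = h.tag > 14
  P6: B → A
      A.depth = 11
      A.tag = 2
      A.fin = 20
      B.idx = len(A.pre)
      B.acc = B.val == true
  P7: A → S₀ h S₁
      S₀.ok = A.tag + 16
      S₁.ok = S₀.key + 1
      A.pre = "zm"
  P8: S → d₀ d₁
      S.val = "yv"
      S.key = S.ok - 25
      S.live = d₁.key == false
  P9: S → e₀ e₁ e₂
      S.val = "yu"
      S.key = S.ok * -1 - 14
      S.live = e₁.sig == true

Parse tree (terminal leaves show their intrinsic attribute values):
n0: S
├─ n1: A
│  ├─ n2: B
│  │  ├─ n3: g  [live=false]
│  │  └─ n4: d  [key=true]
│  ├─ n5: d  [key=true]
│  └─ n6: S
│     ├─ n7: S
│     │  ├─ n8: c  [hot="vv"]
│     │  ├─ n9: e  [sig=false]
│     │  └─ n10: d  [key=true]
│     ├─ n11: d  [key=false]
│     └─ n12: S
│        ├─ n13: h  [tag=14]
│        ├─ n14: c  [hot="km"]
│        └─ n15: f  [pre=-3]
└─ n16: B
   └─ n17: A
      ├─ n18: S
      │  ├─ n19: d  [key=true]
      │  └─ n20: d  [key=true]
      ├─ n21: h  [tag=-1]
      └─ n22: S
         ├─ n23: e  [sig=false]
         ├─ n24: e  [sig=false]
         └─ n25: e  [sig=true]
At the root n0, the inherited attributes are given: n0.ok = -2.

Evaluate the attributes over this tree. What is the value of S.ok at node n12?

1. n0.ok = -2  [given at root]
2. n1.depth = -3  [-3]
3. n1.tag = 30  [S.ok * -2 + 26]
4. n1.fin = -9  [S.ok - 7]
5. n2.val = false  [A.depth > -3]
6. n3.live = false  [terminal]
7. n4.key = true  [terminal]
8. n2.idx = 17  [17]
9. n2.acc = true  [d.key == true]
10. n5.key = true  [terminal]
11. n6.ok = 10  [A.depth + 13]
12. n7.ok = 3  [S₀.ok * 3 - 27]
13. n8.hot = "vv"  [terminal]
14. n9.sig = false  [terminal]
15. n10.key = true  [terminal]
16. n7.val = "vvv"  [c.hot ++ "v"]
17. n7.key = 21  [S.ok + 18]
18. n7.live = true  [e.sig or d.key]
19. n11.key = false  [terminal]
20. n12.ok = -1  [S₁.key + S₀.ok - 32]
21. n13.tag = 14  [terminal]
22. n14.hot = "km"  [terminal]
23. n15.pre = -3  [terminal]
24. n12.val = "mkm"  ["m" ++ c.hot]
25. n12.key = 14  [h.tag + f.pre + 3]
26. n12.live = false  [h.tag > 14]
27. n6.val = "kvvv"  ["k" ++ S₁.val]
28. n6.key = 21  [S₂.key + 7]
29. n6.live = true  [S₀.ok > 9]
30. n1.pre = "ww"  ["ww"]
31. n16.val = true  [true]
32. n17.depth = 11  [11]
33. n17.tag = 2  [2]
34. n17.fin = 20  [20]
35. n18.ok = 18  [A.tag + 16]
36. n19.key = true  [terminal]
37. n20.key = true  [terminal]
38. n18.val = "yv"  ["yv"]
39. n18.key = -7  [S.ok - 25]
40. n18.live = false  [d₁.key == false]
41. n21.tag = -1  [terminal]
42. n22.ok = -6  [S₀.key + 1]
43. n23.sig = false  [terminal]
44. n24.sig = false  [terminal]
45. n25.sig = true  [terminal]
46. n22.val = "yu"  ["yu"]
47. n22.key = -8  [S.ok * -1 - 14]
48. n22.live = false  [e₁.sig == true]
49. n17.pre = "zm"  ["zm"]
50. n16.idx = 2  [len(A.pre)]
51. n16.acc = true  [B.val == true]
52. n0.val = "ww"  [if B.acc then A.pre else "z"]
53. n0.key = -3  [(if B.acc then S.ok else B.idx) - 1]
54. n0.live = true  [B.idx > 1]

-1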